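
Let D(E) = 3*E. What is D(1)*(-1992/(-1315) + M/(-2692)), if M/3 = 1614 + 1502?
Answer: -5197617/884995 ≈ -5.8730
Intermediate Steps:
M = 9348 (M = 3*(1614 + 1502) = 3*3116 = 9348)
D(1)*(-1992/(-1315) + M/(-2692)) = (3*1)*(-1992/(-1315) + 9348/(-2692)) = 3*(-1992*(-1/1315) + 9348*(-1/2692)) = 3*(1992/1315 - 2337/673) = 3*(-1732539/884995) = -5197617/884995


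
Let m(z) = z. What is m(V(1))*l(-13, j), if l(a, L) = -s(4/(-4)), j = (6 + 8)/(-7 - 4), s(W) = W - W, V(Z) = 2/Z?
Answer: 0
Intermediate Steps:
s(W) = 0
j = -14/11 (j = 14/(-11) = 14*(-1/11) = -14/11 ≈ -1.2727)
l(a, L) = 0 (l(a, L) = -1*0 = 0)
m(V(1))*l(-13, j) = (2/1)*0 = (2*1)*0 = 2*0 = 0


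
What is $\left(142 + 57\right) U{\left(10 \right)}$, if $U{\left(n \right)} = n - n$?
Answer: $0$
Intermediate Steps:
$U{\left(n \right)} = 0$
$\left(142 + 57\right) U{\left(10 \right)} = \left(142 + 57\right) 0 = 199 \cdot 0 = 0$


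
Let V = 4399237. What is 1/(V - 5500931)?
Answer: -1/1101694 ≈ -9.0769e-7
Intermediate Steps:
1/(V - 5500931) = 1/(4399237 - 5500931) = 1/(-1101694) = -1/1101694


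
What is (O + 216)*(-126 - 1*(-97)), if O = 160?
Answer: -10904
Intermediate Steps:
(O + 216)*(-126 - 1*(-97)) = (160 + 216)*(-126 - 1*(-97)) = 376*(-126 + 97) = 376*(-29) = -10904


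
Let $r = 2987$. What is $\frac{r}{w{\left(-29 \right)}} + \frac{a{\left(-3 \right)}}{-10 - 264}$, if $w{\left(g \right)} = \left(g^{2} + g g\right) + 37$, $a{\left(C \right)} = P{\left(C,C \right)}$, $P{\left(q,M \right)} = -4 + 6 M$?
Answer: $\frac{428128}{235503} \approx 1.8179$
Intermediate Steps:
$a{\left(C \right)} = -4 + 6 C$
$w{\left(g \right)} = 37 + 2 g^{2}$ ($w{\left(g \right)} = \left(g^{2} + g^{2}\right) + 37 = 2 g^{2} + 37 = 37 + 2 g^{2}$)
$\frac{r}{w{\left(-29 \right)}} + \frac{a{\left(-3 \right)}}{-10 - 264} = \frac{2987}{37 + 2 \left(-29\right)^{2}} + \frac{-4 + 6 \left(-3\right)}{-10 - 264} = \frac{2987}{37 + 2 \cdot 841} + \frac{-4 - 18}{-10 - 264} = \frac{2987}{37 + 1682} - \frac{22}{-274} = \frac{2987}{1719} - - \frac{11}{137} = 2987 \cdot \frac{1}{1719} + \frac{11}{137} = \frac{2987}{1719} + \frac{11}{137} = \frac{428128}{235503}$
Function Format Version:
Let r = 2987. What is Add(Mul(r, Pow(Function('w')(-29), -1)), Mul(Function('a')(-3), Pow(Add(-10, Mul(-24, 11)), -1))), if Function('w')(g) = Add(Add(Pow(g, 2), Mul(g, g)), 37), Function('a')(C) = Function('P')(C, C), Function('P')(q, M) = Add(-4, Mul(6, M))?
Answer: Rational(428128, 235503) ≈ 1.8179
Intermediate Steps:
Function('a')(C) = Add(-4, Mul(6, C))
Function('w')(g) = Add(37, Mul(2, Pow(g, 2))) (Function('w')(g) = Add(Add(Pow(g, 2), Pow(g, 2)), 37) = Add(Mul(2, Pow(g, 2)), 37) = Add(37, Mul(2, Pow(g, 2))))
Add(Mul(r, Pow(Function('w')(-29), -1)), Mul(Function('a')(-3), Pow(Add(-10, Mul(-24, 11)), -1))) = Add(Mul(2987, Pow(Add(37, Mul(2, Pow(-29, 2))), -1)), Mul(Add(-4, Mul(6, -3)), Pow(Add(-10, Mul(-24, 11)), -1))) = Add(Mul(2987, Pow(Add(37, Mul(2, 841)), -1)), Mul(Add(-4, -18), Pow(Add(-10, -264), -1))) = Add(Mul(2987, Pow(Add(37, 1682), -1)), Mul(-22, Pow(-274, -1))) = Add(Mul(2987, Pow(1719, -1)), Mul(-22, Rational(-1, 274))) = Add(Mul(2987, Rational(1, 1719)), Rational(11, 137)) = Add(Rational(2987, 1719), Rational(11, 137)) = Rational(428128, 235503)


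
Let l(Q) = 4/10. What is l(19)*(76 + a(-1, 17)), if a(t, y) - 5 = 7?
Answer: 176/5 ≈ 35.200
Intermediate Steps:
a(t, y) = 12 (a(t, y) = 5 + 7 = 12)
l(Q) = 2/5 (l(Q) = 4*(1/10) = 2/5)
l(19)*(76 + a(-1, 17)) = 2*(76 + 12)/5 = (2/5)*88 = 176/5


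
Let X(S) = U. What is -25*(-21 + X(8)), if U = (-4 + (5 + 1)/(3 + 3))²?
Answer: 300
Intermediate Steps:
U = 9 (U = (-4 + 6/6)² = (-4 + 6*(⅙))² = (-4 + 1)² = (-3)² = 9)
X(S) = 9
-25*(-21 + X(8)) = -25*(-21 + 9) = -25*(-12) = 300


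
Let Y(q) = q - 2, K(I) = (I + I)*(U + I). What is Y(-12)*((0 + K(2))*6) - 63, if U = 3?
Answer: -1743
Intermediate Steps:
K(I) = 2*I*(3 + I) (K(I) = (I + I)*(3 + I) = (2*I)*(3 + I) = 2*I*(3 + I))
Y(q) = -2 + q
Y(-12)*((0 + K(2))*6) - 63 = (-2 - 12)*((0 + 2*2*(3 + 2))*6) - 63 = -14*(0 + 2*2*5)*6 - 63 = -14*(0 + 20)*6 - 63 = -280*6 - 63 = -14*120 - 63 = -1680 - 63 = -1743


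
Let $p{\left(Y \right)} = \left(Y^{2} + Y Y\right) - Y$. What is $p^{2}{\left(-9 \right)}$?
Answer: $29241$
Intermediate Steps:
$p{\left(Y \right)} = - Y + 2 Y^{2}$ ($p{\left(Y \right)} = \left(Y^{2} + Y^{2}\right) - Y = 2 Y^{2} - Y = - Y + 2 Y^{2}$)
$p^{2}{\left(-9 \right)} = \left(- 9 \left(-1 + 2 \left(-9\right)\right)\right)^{2} = \left(- 9 \left(-1 - 18\right)\right)^{2} = \left(\left(-9\right) \left(-19\right)\right)^{2} = 171^{2} = 29241$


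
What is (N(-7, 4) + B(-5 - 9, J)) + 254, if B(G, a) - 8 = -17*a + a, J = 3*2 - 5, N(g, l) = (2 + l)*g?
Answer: 204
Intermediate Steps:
N(g, l) = g*(2 + l)
J = 1 (J = 6 - 5 = 1)
B(G, a) = 8 - 16*a (B(G, a) = 8 + (-17*a + a) = 8 - 16*a)
(N(-7, 4) + B(-5 - 9, J)) + 254 = (-7*(2 + 4) + (8 - 16*1)) + 254 = (-7*6 + (8 - 16)) + 254 = (-42 - 8) + 254 = -50 + 254 = 204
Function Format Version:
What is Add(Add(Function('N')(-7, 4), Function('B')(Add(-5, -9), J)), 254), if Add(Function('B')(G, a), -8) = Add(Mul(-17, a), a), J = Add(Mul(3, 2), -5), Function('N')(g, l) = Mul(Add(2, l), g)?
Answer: 204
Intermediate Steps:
Function('N')(g, l) = Mul(g, Add(2, l))
J = 1 (J = Add(6, -5) = 1)
Function('B')(G, a) = Add(8, Mul(-16, a)) (Function('B')(G, a) = Add(8, Add(Mul(-17, a), a)) = Add(8, Mul(-16, a)))
Add(Add(Function('N')(-7, 4), Function('B')(Add(-5, -9), J)), 254) = Add(Add(Mul(-7, Add(2, 4)), Add(8, Mul(-16, 1))), 254) = Add(Add(Mul(-7, 6), Add(8, -16)), 254) = Add(Add(-42, -8), 254) = Add(-50, 254) = 204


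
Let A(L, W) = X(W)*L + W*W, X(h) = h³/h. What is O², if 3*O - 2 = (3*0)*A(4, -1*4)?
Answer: 4/9 ≈ 0.44444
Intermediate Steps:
X(h) = h²
A(L, W) = W² + L*W² (A(L, W) = W²*L + W*W = L*W² + W² = W² + L*W²)
O = ⅔ (O = ⅔ + ((3*0)*((-1*4)²*(1 + 4)))/3 = ⅔ + (0*((-4)²*5))/3 = ⅔ + (0*(16*5))/3 = ⅔ + (0*80)/3 = ⅔ + (⅓)*0 = ⅔ + 0 = ⅔ ≈ 0.66667)
O² = (⅔)² = 4/9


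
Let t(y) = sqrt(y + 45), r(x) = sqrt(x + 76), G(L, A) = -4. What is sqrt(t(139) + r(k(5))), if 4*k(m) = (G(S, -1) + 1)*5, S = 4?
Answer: sqrt(34 + 8*sqrt(46))/2 ≈ 4.6973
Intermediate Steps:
k(m) = -15/4 (k(m) = ((-4 + 1)*5)/4 = (-3*5)/4 = (1/4)*(-15) = -15/4)
r(x) = sqrt(76 + x)
t(y) = sqrt(45 + y)
sqrt(t(139) + r(k(5))) = sqrt(sqrt(45 + 139) + sqrt(76 - 15/4)) = sqrt(sqrt(184) + sqrt(289/4)) = sqrt(2*sqrt(46) + 17/2) = sqrt(17/2 + 2*sqrt(46))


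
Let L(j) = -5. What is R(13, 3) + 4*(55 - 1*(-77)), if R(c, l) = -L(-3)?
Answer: 533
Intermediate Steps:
R(c, l) = 5 (R(c, l) = -1*(-5) = 5)
R(13, 3) + 4*(55 - 1*(-77)) = 5 + 4*(55 - 1*(-77)) = 5 + 4*(55 + 77) = 5 + 4*132 = 5 + 528 = 533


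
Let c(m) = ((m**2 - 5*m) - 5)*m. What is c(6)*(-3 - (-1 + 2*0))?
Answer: -12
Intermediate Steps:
c(m) = m*(-5 + m**2 - 5*m) (c(m) = (-5 + m**2 - 5*m)*m = m*(-5 + m**2 - 5*m))
c(6)*(-3 - (-1 + 2*0)) = (6*(-5 + 6**2 - 5*6))*(-3 - (-1 + 2*0)) = (6*(-5 + 36 - 30))*(-3 - (-1 + 0)) = (6*1)*(-3 - 1*(-1)) = 6*(-3 + 1) = 6*(-2) = -12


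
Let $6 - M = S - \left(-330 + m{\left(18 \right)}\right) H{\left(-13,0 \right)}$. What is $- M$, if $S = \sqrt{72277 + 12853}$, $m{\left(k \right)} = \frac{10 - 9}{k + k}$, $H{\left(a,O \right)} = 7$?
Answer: $\frac{82937}{36} + \sqrt{85130} \approx 2595.6$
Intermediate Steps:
$m{\left(k \right)} = \frac{1}{2 k}$ ($m{\left(k \right)} = 1 \frac{1}{2 k} = \frac{1}{2 k}$)
$S = \sqrt{85130} \approx 291.77$
$M = - \frac{82937}{36} - \sqrt{85130}$ ($M = 6 - \left(\sqrt{85130} - \left(-330 + \frac{1}{2 \cdot 18}\right) 7\right) = 6 - \left(\sqrt{85130} - \left(-330 + \frac{1}{2} \cdot \frac{1}{18}\right) 7\right) = 6 - \left(\sqrt{85130} - \left(-330 + \frac{1}{36}\right) 7\right) = 6 - \left(\sqrt{85130} - \left(- \frac{11879}{36}\right) 7\right) = 6 - \left(\sqrt{85130} - - \frac{83153}{36}\right) = 6 - \left(\sqrt{85130} + \frac{83153}{36}\right) = 6 - \left(\frac{83153}{36} + \sqrt{85130}\right) = - \frac{82937}{36} - \sqrt{85130} \approx -2595.6$)
$- M = - (- \frac{82937}{36} - \sqrt{85130}) = \frac{82937}{36} + \sqrt{85130}$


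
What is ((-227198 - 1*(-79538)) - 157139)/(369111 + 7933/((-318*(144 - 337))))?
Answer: -18706733826/22653826447 ≈ -0.82576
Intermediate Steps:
((-227198 - 1*(-79538)) - 157139)/(369111 + 7933/((-318*(144 - 337)))) = ((-227198 + 79538) - 157139)/(369111 + 7933/((-318*(-193)))) = (-147660 - 157139)/(369111 + 7933/61374) = -304799/(369111 + 7933*(1/61374)) = -304799/(369111 + 7933/61374) = -304799/22653826447/61374 = -304799*61374/22653826447 = -18706733826/22653826447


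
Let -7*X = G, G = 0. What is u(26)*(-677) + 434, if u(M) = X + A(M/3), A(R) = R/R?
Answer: -243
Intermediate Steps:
A(R) = 1
X = 0 (X = -1/7*0 = 0)
u(M) = 1 (u(M) = 0 + 1 = 1)
u(26)*(-677) + 434 = 1*(-677) + 434 = -677 + 434 = -243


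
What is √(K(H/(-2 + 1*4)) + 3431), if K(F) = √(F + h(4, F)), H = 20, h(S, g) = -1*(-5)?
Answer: √(3431 + √15) ≈ 58.608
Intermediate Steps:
h(S, g) = 5
K(F) = √(5 + F) (K(F) = √(F + 5) = √(5 + F))
√(K(H/(-2 + 1*4)) + 3431) = √(√(5 + 20/(-2 + 1*4)) + 3431) = √(√(5 + 20/(-2 + 4)) + 3431) = √(√(5 + 20/2) + 3431) = √(√(5 + 20*(½)) + 3431) = √(√(5 + 10) + 3431) = √(√15 + 3431) = √(3431 + √15)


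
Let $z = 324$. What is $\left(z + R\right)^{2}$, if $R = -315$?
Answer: $81$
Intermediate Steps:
$\left(z + R\right)^{2} = \left(324 - 315\right)^{2} = 9^{2} = 81$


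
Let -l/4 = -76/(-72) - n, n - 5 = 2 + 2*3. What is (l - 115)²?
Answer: 366025/81 ≈ 4518.8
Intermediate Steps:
n = 13 (n = 5 + (2 + 2*3) = 5 + (2 + 6) = 5 + 8 = 13)
l = 430/9 (l = -4*(-76/(-72) - 1*13) = -4*(-76*(-1/72) - 13) = -4*(19/18 - 13) = -4*(-215/18) = 430/9 ≈ 47.778)
(l - 115)² = (430/9 - 115)² = (-605/9)² = 366025/81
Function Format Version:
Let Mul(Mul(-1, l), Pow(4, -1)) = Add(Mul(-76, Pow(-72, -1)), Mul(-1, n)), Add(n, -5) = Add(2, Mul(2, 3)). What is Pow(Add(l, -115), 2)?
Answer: Rational(366025, 81) ≈ 4518.8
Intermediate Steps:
n = 13 (n = Add(5, Add(2, Mul(2, 3))) = Add(5, Add(2, 6)) = Add(5, 8) = 13)
l = Rational(430, 9) (l = Mul(-4, Add(Mul(-76, Pow(-72, -1)), Mul(-1, 13))) = Mul(-4, Add(Mul(-76, Rational(-1, 72)), -13)) = Mul(-4, Add(Rational(19, 18), -13)) = Mul(-4, Rational(-215, 18)) = Rational(430, 9) ≈ 47.778)
Pow(Add(l, -115), 2) = Pow(Add(Rational(430, 9), -115), 2) = Pow(Rational(-605, 9), 2) = Rational(366025, 81)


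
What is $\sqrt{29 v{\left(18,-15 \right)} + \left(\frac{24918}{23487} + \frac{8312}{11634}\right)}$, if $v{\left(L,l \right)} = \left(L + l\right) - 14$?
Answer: $\frac{i \sqrt{657926823418289313}}{45541293} \approx 17.811 i$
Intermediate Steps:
$v{\left(L,l \right)} = -14 + L + l$
$\sqrt{29 v{\left(18,-15 \right)} + \left(\frac{24918}{23487} + \frac{8312}{11634}\right)} = \sqrt{29 \left(-14 + 18 - 15\right) + \left(\frac{24918}{23487} + \frac{8312}{11634}\right)} = \sqrt{29 \left(-11\right) + \left(24918 \cdot \frac{1}{23487} + 8312 \cdot \frac{1}{11634}\right)} = \sqrt{-319 + \left(\frac{8306}{7829} + \frac{4156}{5817}\right)} = \sqrt{-319 + \frac{80853326}{45541293}} = \sqrt{- \frac{14446819141}{45541293}} = \frac{i \sqrt{657926823418289313}}{45541293}$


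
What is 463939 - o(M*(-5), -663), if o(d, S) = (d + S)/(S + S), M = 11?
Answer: 307591198/663 ≈ 4.6394e+5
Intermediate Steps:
o(d, S) = (S + d)/(2*S) (o(d, S) = (S + d)/((2*S)) = (S + d)*(1/(2*S)) = (S + d)/(2*S))
463939 - o(M*(-5), -663) = 463939 - (-663 + 11*(-5))/(2*(-663)) = 463939 - (-1)*(-663 - 55)/(2*663) = 463939 - (-1)*(-718)/(2*663) = 463939 - 1*359/663 = 463939 - 359/663 = 307591198/663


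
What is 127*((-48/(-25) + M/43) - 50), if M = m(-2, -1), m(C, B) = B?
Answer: -6567297/1075 ≈ -6109.1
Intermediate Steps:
M = -1
127*((-48/(-25) + M/43) - 50) = 127*((-48/(-25) - 1/43) - 50) = 127*((-48*(-1/25) - 1*1/43) - 50) = 127*((48/25 - 1/43) - 50) = 127*(2039/1075 - 50) = 127*(-51711/1075) = -6567297/1075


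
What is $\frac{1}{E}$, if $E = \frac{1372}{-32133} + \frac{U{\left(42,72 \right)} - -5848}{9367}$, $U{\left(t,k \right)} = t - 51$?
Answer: $\frac{300989811}{174773063} \approx 1.7222$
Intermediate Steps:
$U{\left(t,k \right)} = -51 + t$
$E = \frac{174773063}{300989811}$ ($E = \frac{1372}{-32133} + \frac{\left(-51 + 42\right) - -5848}{9367} = 1372 \left(- \frac{1}{32133}\right) + \left(-9 + 5848\right) \frac{1}{9367} = - \frac{1372}{32133} + 5839 \cdot \frac{1}{9367} = - \frac{1372}{32133} + \frac{5839}{9367} = \frac{174773063}{300989811} \approx 0.58066$)
$\frac{1}{E} = \frac{1}{\frac{174773063}{300989811}} = \frac{300989811}{174773063}$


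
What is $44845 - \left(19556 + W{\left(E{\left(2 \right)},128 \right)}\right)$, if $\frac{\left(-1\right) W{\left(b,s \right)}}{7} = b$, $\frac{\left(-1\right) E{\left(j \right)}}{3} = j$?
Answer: $25247$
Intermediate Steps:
$E{\left(j \right)} = - 3 j$
$W{\left(b,s \right)} = - 7 b$
$44845 - \left(19556 + W{\left(E{\left(2 \right)},128 \right)}\right) = 44845 - \left(19556 - 7 \left(\left(-3\right) 2\right)\right) = 44845 - \left(19556 - -42\right) = 44845 - 19598 = 25247$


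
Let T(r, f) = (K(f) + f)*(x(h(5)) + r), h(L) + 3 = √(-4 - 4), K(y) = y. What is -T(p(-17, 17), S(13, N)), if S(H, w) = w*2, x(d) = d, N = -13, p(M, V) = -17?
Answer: -1040 + 104*I*√2 ≈ -1040.0 + 147.08*I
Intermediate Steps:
h(L) = -3 + 2*I*√2 (h(L) = -3 + √(-4 - 4) = -3 + √(-8) = -3 + 2*I*√2)
S(H, w) = 2*w
T(r, f) = 2*f*(-3 + r + 2*I*√2) (T(r, f) = (f + f)*((-3 + 2*I*√2) + r) = (2*f)*(-3 + r + 2*I*√2) = 2*f*(-3 + r + 2*I*√2))
-T(p(-17, 17), S(13, N)) = -2*2*(-13)*(-3 - 17 + 2*I*√2) = -2*(-26)*(-20 + 2*I*√2) = -(1040 - 104*I*√2) = -1040 + 104*I*√2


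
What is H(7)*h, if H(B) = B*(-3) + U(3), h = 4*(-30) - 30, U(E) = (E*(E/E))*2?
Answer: 2250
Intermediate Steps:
U(E) = 2*E (U(E) = (E*1)*2 = E*2 = 2*E)
h = -150 (h = -120 - 30 = -150)
H(B) = 6 - 3*B (H(B) = B*(-3) + 2*3 = -3*B + 6 = 6 - 3*B)
H(7)*h = (6 - 3*7)*(-150) = (6 - 21)*(-150) = -15*(-150) = 2250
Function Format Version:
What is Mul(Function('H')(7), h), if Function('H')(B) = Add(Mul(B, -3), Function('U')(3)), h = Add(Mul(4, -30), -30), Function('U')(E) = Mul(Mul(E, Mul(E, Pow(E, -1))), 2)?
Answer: 2250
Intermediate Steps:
Function('U')(E) = Mul(2, E) (Function('U')(E) = Mul(Mul(E, 1), 2) = Mul(E, 2) = Mul(2, E))
h = -150 (h = Add(-120, -30) = -150)
Function('H')(B) = Add(6, Mul(-3, B)) (Function('H')(B) = Add(Mul(B, -3), Mul(2, 3)) = Add(Mul(-3, B), 6) = Add(6, Mul(-3, B)))
Mul(Function('H')(7), h) = Mul(Add(6, Mul(-3, 7)), -150) = Mul(Add(6, -21), -150) = Mul(-15, -150) = 2250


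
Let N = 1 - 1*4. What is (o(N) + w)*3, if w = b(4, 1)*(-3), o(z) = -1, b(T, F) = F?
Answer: -12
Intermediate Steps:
N = -3 (N = 1 - 4 = -3)
w = -3 (w = 1*(-3) = -3)
(o(N) + w)*3 = (-1 - 3)*3 = -4*3 = -12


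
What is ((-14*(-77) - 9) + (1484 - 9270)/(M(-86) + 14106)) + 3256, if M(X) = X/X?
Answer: 61004989/14107 ≈ 4324.4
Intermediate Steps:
M(X) = 1
((-14*(-77) - 9) + (1484 - 9270)/(M(-86) + 14106)) + 3256 = ((-14*(-77) - 9) + (1484 - 9270)/(1 + 14106)) + 3256 = ((1078 - 9) - 7786/14107) + 3256 = (1069 - 7786*1/14107) + 3256 = (1069 - 7786/14107) + 3256 = 15072597/14107 + 3256 = 61004989/14107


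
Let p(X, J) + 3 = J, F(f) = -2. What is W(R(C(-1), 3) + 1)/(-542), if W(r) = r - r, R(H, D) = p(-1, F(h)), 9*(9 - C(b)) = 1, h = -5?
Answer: 0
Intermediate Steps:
C(b) = 80/9 (C(b) = 9 - ⅑*1 = 9 - ⅑ = 80/9)
p(X, J) = -3 + J
R(H, D) = -5 (R(H, D) = -3 - 2 = -5)
W(r) = 0
W(R(C(-1), 3) + 1)/(-542) = 0/(-542) = 0*(-1/542) = 0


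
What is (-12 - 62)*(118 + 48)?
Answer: -12284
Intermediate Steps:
(-12 - 62)*(118 + 48) = -74*166 = -12284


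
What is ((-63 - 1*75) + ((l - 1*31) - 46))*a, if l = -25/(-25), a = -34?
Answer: 7276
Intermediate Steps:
l = 1 (l = -25*(-1/25) = 1)
((-63 - 1*75) + ((l - 1*31) - 46))*a = ((-63 - 1*75) + ((1 - 1*31) - 46))*(-34) = ((-63 - 75) + ((1 - 31) - 46))*(-34) = (-138 + (-30 - 46))*(-34) = (-138 - 76)*(-34) = -214*(-34) = 7276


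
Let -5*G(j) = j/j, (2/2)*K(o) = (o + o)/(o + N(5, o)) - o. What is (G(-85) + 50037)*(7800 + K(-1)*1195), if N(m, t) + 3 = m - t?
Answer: 390287040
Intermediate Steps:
N(m, t) = -3 + m - t (N(m, t) = -3 + (m - t) = -3 + m - t)
K(o) = 0 (K(o) = (o + o)/(o + (-3 + 5 - o)) - o = (2*o)/(o + (2 - o)) - o = (2*o)/2 - o = (2*o)*(½) - o = o - o = 0)
G(j) = -⅕ (G(j) = -j/(5*j) = -⅕*1 = -⅕)
(G(-85) + 50037)*(7800 + K(-1)*1195) = (-⅕ + 50037)*(7800 + 0*1195) = 250184*(7800 + 0)/5 = (250184/5)*7800 = 390287040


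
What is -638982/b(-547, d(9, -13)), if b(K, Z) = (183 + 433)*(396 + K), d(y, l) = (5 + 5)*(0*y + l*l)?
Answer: 319491/46508 ≈ 6.8696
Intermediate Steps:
d(y, l) = 10*l**2 (d(y, l) = 10*(0 + l**2) = 10*l**2)
b(K, Z) = 243936 + 616*K (b(K, Z) = 616*(396 + K) = 243936 + 616*K)
-638982/b(-547, d(9, -13)) = -638982/(243936 + 616*(-547)) = -638982/(243936 - 336952) = -638982/(-93016) = -638982*(-1/93016) = 319491/46508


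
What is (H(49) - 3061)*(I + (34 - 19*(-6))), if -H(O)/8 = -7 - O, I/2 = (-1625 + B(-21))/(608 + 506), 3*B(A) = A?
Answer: -211140852/557 ≈ -3.7907e+5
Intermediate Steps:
B(A) = A/3
I = -1632/557 (I = 2*((-1625 + (⅓)*(-21))/(608 + 506)) = 2*((-1625 - 7)/1114) = 2*(-1632*1/1114) = 2*(-816/557) = -1632/557 ≈ -2.9300)
H(O) = 56 + 8*O (H(O) = -8*(-7 - O) = 56 + 8*O)
(H(49) - 3061)*(I + (34 - 19*(-6))) = ((56 + 8*49) - 3061)*(-1632/557 + (34 - 19*(-6))) = ((56 + 392) - 3061)*(-1632/557 + (34 + 114)) = (448 - 3061)*(-1632/557 + 148) = -2613*80804/557 = -211140852/557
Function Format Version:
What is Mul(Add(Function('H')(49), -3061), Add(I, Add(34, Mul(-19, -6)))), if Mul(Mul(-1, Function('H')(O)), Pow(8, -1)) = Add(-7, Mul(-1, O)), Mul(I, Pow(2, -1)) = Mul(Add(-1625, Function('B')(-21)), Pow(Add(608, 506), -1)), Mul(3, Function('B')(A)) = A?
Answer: Rational(-211140852, 557) ≈ -3.7907e+5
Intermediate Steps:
Function('B')(A) = Mul(Rational(1, 3), A)
I = Rational(-1632, 557) (I = Mul(2, Mul(Add(-1625, Mul(Rational(1, 3), -21)), Pow(Add(608, 506), -1))) = Mul(2, Mul(Add(-1625, -7), Pow(1114, -1))) = Mul(2, Mul(-1632, Rational(1, 1114))) = Mul(2, Rational(-816, 557)) = Rational(-1632, 557) ≈ -2.9300)
Function('H')(O) = Add(56, Mul(8, O)) (Function('H')(O) = Mul(-8, Add(-7, Mul(-1, O))) = Add(56, Mul(8, O)))
Mul(Add(Function('H')(49), -3061), Add(I, Add(34, Mul(-19, -6)))) = Mul(Add(Add(56, Mul(8, 49)), -3061), Add(Rational(-1632, 557), Add(34, Mul(-19, -6)))) = Mul(Add(Add(56, 392), -3061), Add(Rational(-1632, 557), Add(34, 114))) = Mul(Add(448, -3061), Add(Rational(-1632, 557), 148)) = Mul(-2613, Rational(80804, 557)) = Rational(-211140852, 557)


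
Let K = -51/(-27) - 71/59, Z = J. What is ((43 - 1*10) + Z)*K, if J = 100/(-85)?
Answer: 196924/9027 ≈ 21.815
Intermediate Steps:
J = -20/17 (J = 100*(-1/85) = -20/17 ≈ -1.1765)
Z = -20/17 ≈ -1.1765
K = 364/531 (K = -51*(-1/27) - 71*1/59 = 17/9 - 71/59 = 364/531 ≈ 0.68550)
((43 - 1*10) + Z)*K = ((43 - 1*10) - 20/17)*(364/531) = ((43 - 10) - 20/17)*(364/531) = (33 - 20/17)*(364/531) = (541/17)*(364/531) = 196924/9027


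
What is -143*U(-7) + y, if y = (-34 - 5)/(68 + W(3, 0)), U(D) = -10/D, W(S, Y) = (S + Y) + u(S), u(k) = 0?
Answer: -101803/497 ≈ -204.83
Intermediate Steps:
W(S, Y) = S + Y (W(S, Y) = (S + Y) + 0 = S + Y)
y = -39/71 (y = (-34 - 5)/(68 + (3 + 0)) = -39/(68 + 3) = -39/71 ≈ -0.54930)
-143*U(-7) + y = -(-1430)/(-7) - 39/71 = -(-1430)*(-1)/7 - 39/71 = -143*10/7 - 39/71 = -1430/7 - 39/71 = -101803/497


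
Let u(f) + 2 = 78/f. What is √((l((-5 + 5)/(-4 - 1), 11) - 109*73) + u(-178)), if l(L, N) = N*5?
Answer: I*√62611055/89 ≈ 88.907*I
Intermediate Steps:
u(f) = -2 + 78/f
l(L, N) = 5*N
√((l((-5 + 5)/(-4 - 1), 11) - 109*73) + u(-178)) = √((5*11 - 109*73) + (-2 + 78/(-178))) = √((55 - 7957) + (-2 + 78*(-1/178))) = √(-7902 + (-2 - 39/89)) = √(-7902 - 217/89) = √(-703495/89) = I*√62611055/89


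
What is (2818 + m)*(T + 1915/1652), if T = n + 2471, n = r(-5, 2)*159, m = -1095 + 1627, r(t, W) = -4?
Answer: 5080836125/826 ≈ 6.1511e+6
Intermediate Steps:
m = 532
n = -636 (n = -4*159 = -636)
T = 1835 (T = -636 + 2471 = 1835)
(2818 + m)*(T + 1915/1652) = (2818 + 532)*(1835 + 1915/1652) = 3350*(1835 + 1915*(1/1652)) = 3350*(1835 + 1915/1652) = 3350*(3033335/1652) = 5080836125/826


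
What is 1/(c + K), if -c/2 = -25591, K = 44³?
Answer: 1/136366 ≈ 7.3332e-6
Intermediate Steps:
K = 85184
c = 51182 (c = -2*(-25591) = 51182)
1/(c + K) = 1/(51182 + 85184) = 1/136366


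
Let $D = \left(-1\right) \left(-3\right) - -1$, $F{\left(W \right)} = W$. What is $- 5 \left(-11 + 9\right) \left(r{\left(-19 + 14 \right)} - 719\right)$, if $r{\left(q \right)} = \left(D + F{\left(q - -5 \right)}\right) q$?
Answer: $-7390$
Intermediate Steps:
$D = 4$ ($D = 3 + 1 = 4$)
$r{\left(q \right)} = q \left(9 + q\right)$ ($r{\left(q \right)} = \left(4 + \left(q - -5\right)\right) q = \left(4 + \left(q + 5\right)\right) q = \left(4 + \left(5 + q\right)\right) q = \left(9 + q\right) q = q \left(9 + q\right)$)
$- 5 \left(-11 + 9\right) \left(r{\left(-19 + 14 \right)} - 719\right) = - 5 \left(-11 + 9\right) \left(\left(-19 + 14\right) \left(9 + \left(-19 + 14\right)\right) - 719\right) = \left(-5\right) \left(-2\right) \left(- 5 \left(9 - 5\right) - 719\right) = 10 \left(\left(-5\right) 4 - 719\right) = 10 \left(-20 - 719\right) = 10 \left(-739\right) = -7390$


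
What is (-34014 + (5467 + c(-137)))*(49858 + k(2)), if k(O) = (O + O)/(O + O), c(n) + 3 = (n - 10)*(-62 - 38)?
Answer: -690547150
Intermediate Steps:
c(n) = 997 - 100*n (c(n) = -3 + (n - 10)*(-62 - 38) = -3 + (-10 + n)*(-100) = -3 + (1000 - 100*n) = 997 - 100*n)
k(O) = 1 (k(O) = (2*O)/((2*O)) = (2*O)*(1/(2*O)) = 1)
(-34014 + (5467 + c(-137)))*(49858 + k(2)) = (-34014 + (5467 + (997 - 100*(-137))))*(49858 + 1) = (-34014 + (5467 + (997 + 13700)))*49859 = (-34014 + (5467 + 14697))*49859 = (-34014 + 20164)*49859 = -13850*49859 = -690547150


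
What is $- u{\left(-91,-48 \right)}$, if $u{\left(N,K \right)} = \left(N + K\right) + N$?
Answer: $230$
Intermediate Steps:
$u{\left(N,K \right)} = K + 2 N$ ($u{\left(N,K \right)} = \left(K + N\right) + N = K + 2 N$)
$- u{\left(-91,-48 \right)} = - (-48 + 2 \left(-91\right)) = - (-48 - 182) = \left(-1\right) \left(-230\right) = 230$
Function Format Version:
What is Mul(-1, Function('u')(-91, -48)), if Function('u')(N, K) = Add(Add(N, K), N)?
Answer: 230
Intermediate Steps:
Function('u')(N, K) = Add(K, Mul(2, N)) (Function('u')(N, K) = Add(Add(K, N), N) = Add(K, Mul(2, N)))
Mul(-1, Function('u')(-91, -48)) = Mul(-1, Add(-48, Mul(2, -91))) = Mul(-1, Add(-48, -182)) = Mul(-1, -230) = 230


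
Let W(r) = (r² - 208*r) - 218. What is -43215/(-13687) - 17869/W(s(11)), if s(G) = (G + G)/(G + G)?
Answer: 262939378/5816975 ≈ 45.202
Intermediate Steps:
s(G) = 1 (s(G) = (2*G)/((2*G)) = (2*G)*(1/(2*G)) = 1)
W(r) = -218 + r² - 208*r
-43215/(-13687) - 17869/W(s(11)) = -43215/(-13687) - 17869/(-218 + 1² - 208*1) = -43215*(-1/13687) - 17869/(-218 + 1 - 208) = 43215/13687 - 17869/(-425) = 43215/13687 - 17869*(-1/425) = 43215/13687 + 17869/425 = 262939378/5816975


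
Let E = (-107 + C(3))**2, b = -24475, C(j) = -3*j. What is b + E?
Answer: -11019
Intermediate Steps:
E = 13456 (E = (-107 - 3*3)**2 = (-107 - 9)**2 = (-116)**2 = 13456)
b + E = -24475 + 13456 = -11019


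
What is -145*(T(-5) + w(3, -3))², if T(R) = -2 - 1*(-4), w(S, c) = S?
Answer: -3625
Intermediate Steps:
T(R) = 2 (T(R) = -2 + 4 = 2)
-145*(T(-5) + w(3, -3))² = -145*(2 + 3)² = -145*5² = -145*25 = -3625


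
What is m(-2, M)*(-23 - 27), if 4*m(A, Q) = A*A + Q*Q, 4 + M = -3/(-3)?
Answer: -325/2 ≈ -162.50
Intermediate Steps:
M = -3 (M = -4 - 3/(-3) = -4 - 3*(-⅓) = -4 + 1 = -3)
m(A, Q) = A²/4 + Q²/4 (m(A, Q) = (A*A + Q*Q)/4 = (A² + Q²)/4 = A²/4 + Q²/4)
m(-2, M)*(-23 - 27) = ((¼)*(-2)² + (¼)*(-3)²)*(-23 - 27) = ((¼)*4 + (¼)*9)*(-50) = (1 + 9/4)*(-50) = (13/4)*(-50) = -325/2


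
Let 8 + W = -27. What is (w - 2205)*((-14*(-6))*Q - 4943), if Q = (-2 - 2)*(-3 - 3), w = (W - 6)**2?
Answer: 1533748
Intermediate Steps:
W = -35 (W = -8 - 27 = -35)
w = 1681 (w = (-35 - 6)**2 = (-41)**2 = 1681)
Q = 24 (Q = -4*(-6) = 24)
(w - 2205)*((-14*(-6))*Q - 4943) = (1681 - 2205)*(-14*(-6)*24 - 4943) = -524*(84*24 - 4943) = -524*(2016 - 4943) = -524*(-2927) = 1533748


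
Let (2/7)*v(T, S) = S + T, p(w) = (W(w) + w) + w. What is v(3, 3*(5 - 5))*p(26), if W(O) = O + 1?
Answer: 1659/2 ≈ 829.50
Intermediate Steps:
W(O) = 1 + O
p(w) = 1 + 3*w (p(w) = ((1 + w) + w) + w = (1 + 2*w) + w = 1 + 3*w)
v(T, S) = 7*S/2 + 7*T/2 (v(T, S) = 7*(S + T)/2 = 7*S/2 + 7*T/2)
v(3, 3*(5 - 5))*p(26) = (7*(3*(5 - 5))/2 + (7/2)*3)*(1 + 3*26) = (7*(3*0)/2 + 21/2)*(1 + 78) = ((7/2)*0 + 21/2)*79 = (0 + 21/2)*79 = (21/2)*79 = 1659/2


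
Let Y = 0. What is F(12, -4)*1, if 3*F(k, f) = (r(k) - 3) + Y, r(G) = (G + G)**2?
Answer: 191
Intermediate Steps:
r(G) = 4*G**2 (r(G) = (2*G)**2 = 4*G**2)
F(k, f) = -1 + 4*k**2/3 (F(k, f) = ((4*k**2 - 3) + 0)/3 = ((-3 + 4*k**2) + 0)/3 = (-3 + 4*k**2)/3 = -1 + 4*k**2/3)
F(12, -4)*1 = (-1 + (4/3)*12**2)*1 = (-1 + (4/3)*144)*1 = (-1 + 192)*1 = 191*1 = 191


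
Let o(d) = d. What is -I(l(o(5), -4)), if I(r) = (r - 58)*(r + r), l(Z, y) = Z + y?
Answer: 114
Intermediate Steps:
I(r) = 2*r*(-58 + r) (I(r) = (-58 + r)*(2*r) = 2*r*(-58 + r))
-I(l(o(5), -4)) = -2*(5 - 4)*(-58 + (5 - 4)) = -2*(-58 + 1) = -2*(-57) = -1*(-114) = 114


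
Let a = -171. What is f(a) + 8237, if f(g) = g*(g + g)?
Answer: 66719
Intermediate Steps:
f(g) = 2*g**2 (f(g) = g*(2*g) = 2*g**2)
f(a) + 8237 = 2*(-171)**2 + 8237 = 2*29241 + 8237 = 58482 + 8237 = 66719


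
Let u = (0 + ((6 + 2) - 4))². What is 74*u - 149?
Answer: 1035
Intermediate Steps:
u = 16 (u = (0 + (8 - 4))² = (0 + 4)² = 4² = 16)
74*u - 149 = 74*16 - 149 = 1184 - 149 = 1035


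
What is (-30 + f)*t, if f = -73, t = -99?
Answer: 10197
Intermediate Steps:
(-30 + f)*t = (-30 - 73)*(-99) = -103*(-99) = 10197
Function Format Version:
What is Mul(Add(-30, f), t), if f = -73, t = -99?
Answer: 10197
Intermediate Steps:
Mul(Add(-30, f), t) = Mul(Add(-30, -73), -99) = Mul(-103, -99) = 10197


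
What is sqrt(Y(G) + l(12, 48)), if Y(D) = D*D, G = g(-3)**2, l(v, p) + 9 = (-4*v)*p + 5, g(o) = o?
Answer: I*sqrt(2227) ≈ 47.191*I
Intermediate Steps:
l(v, p) = -4 - 4*p*v (l(v, p) = -9 + ((-4*v)*p + 5) = -9 + (-4*p*v + 5) = -9 + (5 - 4*p*v) = -4 - 4*p*v)
G = 9 (G = (-3)**2 = 9)
Y(D) = D**2
sqrt(Y(G) + l(12, 48)) = sqrt(9**2 + (-4 - 4*48*12)) = sqrt(81 + (-4 - 2304)) = sqrt(81 - 2308) = sqrt(-2227) = I*sqrt(2227)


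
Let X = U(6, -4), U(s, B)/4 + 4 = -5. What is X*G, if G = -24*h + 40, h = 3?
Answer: 1152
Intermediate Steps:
U(s, B) = -36 (U(s, B) = -16 + 4*(-5) = -16 - 20 = -36)
G = -32 (G = -24*3 + 40 = -72 + 40 = -32)
X = -36
X*G = -36*(-32) = 1152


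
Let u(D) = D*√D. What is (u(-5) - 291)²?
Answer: 84556 + 2910*I*√5 ≈ 84556.0 + 6507.0*I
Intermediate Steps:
u(D) = D^(3/2)
(u(-5) - 291)² = ((-5)^(3/2) - 291)² = (-5*I*√5 - 291)² = (-291 - 5*I*√5)²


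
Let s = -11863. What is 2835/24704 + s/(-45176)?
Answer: 52642189/139503488 ≈ 0.37735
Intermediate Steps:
2835/24704 + s/(-45176) = 2835/24704 - 11863/(-45176) = 2835*(1/24704) - 11863*(-1/45176) = 2835/24704 + 11863/45176 = 52642189/139503488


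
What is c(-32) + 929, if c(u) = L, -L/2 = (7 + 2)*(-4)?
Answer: 1001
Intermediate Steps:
L = 72 (L = -2*(7 + 2)*(-4) = -18*(-4) = -2*(-36) = 72)
c(u) = 72
c(-32) + 929 = 72 + 929 = 1001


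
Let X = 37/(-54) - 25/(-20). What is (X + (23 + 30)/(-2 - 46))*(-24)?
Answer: 233/18 ≈ 12.944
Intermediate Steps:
X = 61/108 (X = 37*(-1/54) - 25*(-1/20) = -37/54 + 5/4 = 61/108 ≈ 0.56481)
(X + (23 + 30)/(-2 - 46))*(-24) = (61/108 + (23 + 30)/(-2 - 46))*(-24) = (61/108 + 53/(-48))*(-24) = (61/108 + 53*(-1/48))*(-24) = (61/108 - 53/48)*(-24) = -233/432*(-24) = 233/18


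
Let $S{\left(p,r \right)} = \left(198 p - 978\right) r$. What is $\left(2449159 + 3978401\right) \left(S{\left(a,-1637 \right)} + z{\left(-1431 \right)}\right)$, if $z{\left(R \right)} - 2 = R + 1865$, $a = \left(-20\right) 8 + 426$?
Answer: $-543875021150640$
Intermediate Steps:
$a = 266$ ($a = -160 + 426 = 266$)
$z{\left(R \right)} = 1867 + R$ ($z{\left(R \right)} = 2 + \left(R + 1865\right) = 2 + \left(1865 + R\right) = 1867 + R$)
$S{\left(p,r \right)} = r \left(-978 + 198 p\right)$ ($S{\left(p,r \right)} = \left(-978 + 198 p\right) r = r \left(-978 + 198 p\right)$)
$\left(2449159 + 3978401\right) \left(S{\left(a,-1637 \right)} + z{\left(-1431 \right)}\right) = \left(2449159 + 3978401\right) \left(6 \left(-1637\right) \left(-163 + 33 \cdot 266\right) + \left(1867 - 1431\right)\right) = 6427560 \left(6 \left(-1637\right) \left(-163 + 8778\right) + 436\right) = 6427560 \left(6 \left(-1637\right) 8615 + 436\right) = 6427560 \left(-84616530 + 436\right) = 6427560 \left(-84616094\right) = -543875021150640$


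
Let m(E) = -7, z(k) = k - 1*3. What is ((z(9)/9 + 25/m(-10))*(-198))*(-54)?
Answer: -217404/7 ≈ -31058.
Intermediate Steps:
z(k) = -3 + k (z(k) = k - 3 = -3 + k)
((z(9)/9 + 25/m(-10))*(-198))*(-54) = (((-3 + 9)/9 + 25/(-7))*(-198))*(-54) = ((6*(⅑) + 25*(-⅐))*(-198))*(-54) = ((⅔ - 25/7)*(-198))*(-54) = -61/21*(-198)*(-54) = (4026/7)*(-54) = -217404/7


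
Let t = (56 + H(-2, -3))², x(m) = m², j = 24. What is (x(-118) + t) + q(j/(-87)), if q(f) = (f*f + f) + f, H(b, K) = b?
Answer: 14162040/841 ≈ 16840.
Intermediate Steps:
q(f) = f² + 2*f (q(f) = (f² + f) + f = (f + f²) + f = f² + 2*f)
t = 2916 (t = (56 - 2)² = 54² = 2916)
(x(-118) + t) + q(j/(-87)) = ((-118)² + 2916) + (24/(-87))*(2 + 24/(-87)) = (13924 + 2916) + (24*(-1/87))*(2 + 24*(-1/87)) = 16840 - 8*(2 - 8/29)/29 = 16840 - 8/29*50/29 = 16840 - 400/841 = 14162040/841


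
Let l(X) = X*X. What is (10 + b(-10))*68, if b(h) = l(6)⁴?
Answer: 114214568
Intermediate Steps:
l(X) = X²
b(h) = 1679616 (b(h) = (6²)⁴ = 36⁴ = 1679616)
(10 + b(-10))*68 = (10 + 1679616)*68 = 1679626*68 = 114214568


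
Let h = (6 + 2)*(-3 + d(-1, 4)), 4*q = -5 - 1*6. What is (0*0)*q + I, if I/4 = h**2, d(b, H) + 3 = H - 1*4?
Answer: 9216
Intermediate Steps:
d(b, H) = -7 + H (d(b, H) = -3 + (H - 1*4) = -3 + (H - 4) = -3 + (-4 + H) = -7 + H)
q = -11/4 (q = (-5 - 1*6)/4 = (-5 - 6)/4 = (1/4)*(-11) = -11/4 ≈ -2.7500)
h = -48 (h = (6 + 2)*(-3 + (-7 + 4)) = 8*(-3 - 3) = 8*(-6) = -48)
I = 9216 (I = 4*(-48)**2 = 4*2304 = 9216)
(0*0)*q + I = (0*0)*(-11/4) + 9216 = 0*(-11/4) + 9216 = 0 + 9216 = 9216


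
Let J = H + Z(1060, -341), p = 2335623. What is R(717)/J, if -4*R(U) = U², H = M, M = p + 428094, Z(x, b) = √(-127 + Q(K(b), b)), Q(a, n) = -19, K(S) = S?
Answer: -1420796508813/30552526624940 + 514089*I*√146/30552526624940 ≈ -0.046503 + 2.0331e-7*I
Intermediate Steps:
Z(x, b) = I*√146 (Z(x, b) = √(-127 - 19) = √(-146) = I*√146)
M = 2763717 (M = 2335623 + 428094 = 2763717)
H = 2763717
R(U) = -U²/4
J = 2763717 + I*√146 ≈ 2.7637e+6 + 12.083*I
R(717)/J = (-¼*717²)/(2763717 + I*√146) = (-¼*514089)/(2763717 + I*√146) = -514089/(4*(2763717 + I*√146))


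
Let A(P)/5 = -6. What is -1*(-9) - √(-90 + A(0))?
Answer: 9 - 2*I*√30 ≈ 9.0 - 10.954*I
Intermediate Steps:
A(P) = -30 (A(P) = 5*(-6) = -30)
-1*(-9) - √(-90 + A(0)) = -1*(-9) - √(-90 - 30) = 9 - √(-120) = 9 - 2*I*√30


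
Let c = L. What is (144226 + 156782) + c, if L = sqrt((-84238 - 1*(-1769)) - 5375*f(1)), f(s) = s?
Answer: 301008 + 2*I*sqrt(21961) ≈ 3.0101e+5 + 296.38*I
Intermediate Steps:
L = 2*I*sqrt(21961) (L = sqrt((-84238 - 1*(-1769)) - 5375*1) = sqrt((-84238 + 1769) - 5375) = sqrt(-82469 - 5375) = sqrt(-87844) = 2*I*sqrt(21961) ≈ 296.38*I)
c = 2*I*sqrt(21961) ≈ 296.38*I
(144226 + 156782) + c = (144226 + 156782) + 2*I*sqrt(21961) = 301008 + 2*I*sqrt(21961)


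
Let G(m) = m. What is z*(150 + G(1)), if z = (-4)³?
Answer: -9664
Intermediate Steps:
z = -64
z*(150 + G(1)) = -64*(150 + 1) = -64*151 = -9664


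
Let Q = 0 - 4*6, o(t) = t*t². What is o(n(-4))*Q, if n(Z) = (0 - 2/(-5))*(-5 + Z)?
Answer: 139968/125 ≈ 1119.7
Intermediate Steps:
n(Z) = -2 + 2*Z/5 (n(Z) = (0 - 2*(-⅕))*(-5 + Z) = (0 + ⅖)*(-5 + Z) = 2*(-5 + Z)/5 = -2 + 2*Z/5)
o(t) = t³
Q = -24 (Q = 0 - 24 = -24)
o(n(-4))*Q = (-2 + (⅖)*(-4))³*(-24) = (-2 - 8/5)³*(-24) = (-18/5)³*(-24) = -5832/125*(-24) = 139968/125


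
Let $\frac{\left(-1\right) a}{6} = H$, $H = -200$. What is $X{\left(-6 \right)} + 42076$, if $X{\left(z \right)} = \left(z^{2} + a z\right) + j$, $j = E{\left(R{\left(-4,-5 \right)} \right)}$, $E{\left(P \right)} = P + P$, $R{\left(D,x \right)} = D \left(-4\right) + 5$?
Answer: $34954$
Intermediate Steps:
$R{\left(D,x \right)} = 5 - 4 D$ ($R{\left(D,x \right)} = - 4 D + 5 = 5 - 4 D$)
$a = 1200$ ($a = \left(-6\right) \left(-200\right) = 1200$)
$E{\left(P \right)} = 2 P$
$j = 42$ ($j = 2 \left(5 - -16\right) = 2 \left(5 + 16\right) = 2 \cdot 21 = 42$)
$X{\left(z \right)} = 42 + z^{2} + 1200 z$ ($X{\left(z \right)} = \left(z^{2} + 1200 z\right) + 42 = 42 + z^{2} + 1200 z$)
$X{\left(-6 \right)} + 42076 = \left(42 + \left(-6\right)^{2} + 1200 \left(-6\right)\right) + 42076 = \left(42 + 36 - 7200\right) + 42076 = -7122 + 42076 = 34954$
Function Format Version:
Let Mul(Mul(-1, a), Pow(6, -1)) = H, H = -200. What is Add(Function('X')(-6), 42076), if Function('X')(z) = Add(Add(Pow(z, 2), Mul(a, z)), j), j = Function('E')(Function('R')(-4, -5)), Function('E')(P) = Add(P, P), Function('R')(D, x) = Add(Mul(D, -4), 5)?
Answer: 34954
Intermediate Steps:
Function('R')(D, x) = Add(5, Mul(-4, D)) (Function('R')(D, x) = Add(Mul(-4, D), 5) = Add(5, Mul(-4, D)))
a = 1200 (a = Mul(-6, -200) = 1200)
Function('E')(P) = Mul(2, P)
j = 42 (j = Mul(2, Add(5, Mul(-4, -4))) = Mul(2, Add(5, 16)) = Mul(2, 21) = 42)
Function('X')(z) = Add(42, Pow(z, 2), Mul(1200, z)) (Function('X')(z) = Add(Add(Pow(z, 2), Mul(1200, z)), 42) = Add(42, Pow(z, 2), Mul(1200, z)))
Add(Function('X')(-6), 42076) = Add(Add(42, Pow(-6, 2), Mul(1200, -6)), 42076) = Add(Add(42, 36, -7200), 42076) = Add(-7122, 42076) = 34954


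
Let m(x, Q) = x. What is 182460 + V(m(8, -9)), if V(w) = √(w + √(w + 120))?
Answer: 182460 + 2*√(2 + 2*√2) ≈ 1.8246e+5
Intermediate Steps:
V(w) = √(w + √(120 + w))
182460 + V(m(8, -9)) = 182460 + √(8 + √(120 + 8)) = 182460 + √(8 + √128) = 182460 + √(8 + 8*√2)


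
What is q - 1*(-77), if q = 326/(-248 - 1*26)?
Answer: 10386/137 ≈ 75.810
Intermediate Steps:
q = -163/137 (q = 326/(-248 - 26) = 326/(-274) = 326*(-1/274) = -163/137 ≈ -1.1898)
q - 1*(-77) = -163/137 - 1*(-77) = -163/137 + 77 = 10386/137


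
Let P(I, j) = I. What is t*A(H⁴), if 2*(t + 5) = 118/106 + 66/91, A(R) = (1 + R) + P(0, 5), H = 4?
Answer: -10116291/9646 ≈ -1048.8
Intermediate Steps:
A(R) = 1 + R (A(R) = (1 + R) + 0 = 1 + R)
t = -39363/9646 (t = -5 + (118/106 + 66/91)/2 = -5 + (118*(1/106) + 66*(1/91))/2 = -5 + (59/53 + 66/91)/2 = -5 + (½)*(8867/4823) = -5 + 8867/9646 = -39363/9646 ≈ -4.0808)
t*A(H⁴) = -39363*(1 + 4⁴)/9646 = -39363*(1 + 256)/9646 = -39363/9646*257 = -10116291/9646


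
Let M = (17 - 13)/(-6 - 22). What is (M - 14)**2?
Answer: 9801/49 ≈ 200.02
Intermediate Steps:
M = -1/7 (M = 4/(-28) = 4*(-1/28) = -1/7 ≈ -0.14286)
(M - 14)**2 = (-1/7 - 14)**2 = (-99/7)**2 = 9801/49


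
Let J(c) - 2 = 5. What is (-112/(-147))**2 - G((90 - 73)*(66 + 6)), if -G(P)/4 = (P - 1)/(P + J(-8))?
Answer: 2472508/542871 ≈ 4.5545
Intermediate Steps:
J(c) = 7 (J(c) = 2 + 5 = 7)
G(P) = -4*(-1 + P)/(7 + P) (G(P) = -4*(P - 1)/(P + 7) = -4*(-1 + P)/(7 + P))
(-112/(-147))**2 - G((90 - 73)*(66 + 6)) = (-112/(-147))**2 - 4*(1 - (90 - 73)*(66 + 6))/(7 + (90 - 73)*(66 + 6)) = (-112*(-1/147))**2 - 4*(1 - 17*72)/(7 + 17*72) = (16/21)**2 - 4*(1 - 1*1224)/(7 + 1224) = 256/441 - 4*(1 - 1224)/1231 = 256/441 - 4*(-1223)/1231 = 256/441 - 1*(-4892/1231) = 256/441 + 4892/1231 = 2472508/542871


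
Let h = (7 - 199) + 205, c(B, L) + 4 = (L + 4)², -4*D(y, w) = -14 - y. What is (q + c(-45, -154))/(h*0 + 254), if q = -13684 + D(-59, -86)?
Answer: 35203/1016 ≈ 34.649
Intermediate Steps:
D(y, w) = 7/2 + y/4 (D(y, w) = -(-14 - y)/4 = 7/2 + y/4)
c(B, L) = -4 + (4 + L)² (c(B, L) = -4 + (L + 4)² = -4 + (4 + L)²)
h = 13 (h = -192 + 205 = 13)
q = -54781/4 (q = -13684 + (7/2 + (¼)*(-59)) = -13684 + (7/2 - 59/4) = -13684 - 45/4 = -54781/4 ≈ -13695.)
(q + c(-45, -154))/(h*0 + 254) = (-54781/4 + (-4 + (4 - 154)²))/(13*0 + 254) = (-54781/4 + (-4 + (-150)²))/(0 + 254) = (-54781/4 + (-4 + 22500))/254 = (-54781/4 + 22496)*(1/254) = (35203/4)*(1/254) = 35203/1016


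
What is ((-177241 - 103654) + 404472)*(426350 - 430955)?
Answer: -569072085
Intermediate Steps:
((-177241 - 103654) + 404472)*(426350 - 430955) = (-280895 + 404472)*(-4605) = 123577*(-4605) = -569072085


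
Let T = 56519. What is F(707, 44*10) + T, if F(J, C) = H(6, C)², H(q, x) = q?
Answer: 56555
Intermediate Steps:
F(J, C) = 36 (F(J, C) = 6² = 36)
F(707, 44*10) + T = 36 + 56519 = 56555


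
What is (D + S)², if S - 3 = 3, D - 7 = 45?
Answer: 3364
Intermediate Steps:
D = 52 (D = 7 + 45 = 52)
S = 6 (S = 3 + 3 = 6)
(D + S)² = (52 + 6)² = 58² = 3364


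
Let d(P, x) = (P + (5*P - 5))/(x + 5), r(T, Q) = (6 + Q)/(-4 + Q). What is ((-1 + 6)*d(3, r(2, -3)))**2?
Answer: 207025/1024 ≈ 202.17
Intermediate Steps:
r(T, Q) = (6 + Q)/(-4 + Q)
d(P, x) = (-5 + 6*P)/(5 + x) (d(P, x) = (P + (-5 + 5*P))/(5 + x) = (-5 + 6*P)/(5 + x))
((-1 + 6)*d(3, r(2, -3)))**2 = ((-1 + 6)*((-5 + 6*3)/(5 + (6 - 3)/(-4 - 3))))**2 = (5*((-5 + 18)/(5 + 3/(-7))))**2 = (5*(13/(5 - 1/7*3)))**2 = (5*(13/(5 - 3/7)))**2 = (5*(13/(32/7)))**2 = (5*((7/32)*13))**2 = (5*(91/32))**2 = (455/32)**2 = 207025/1024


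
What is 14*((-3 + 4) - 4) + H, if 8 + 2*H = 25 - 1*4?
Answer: -71/2 ≈ -35.500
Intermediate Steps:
H = 13/2 (H = -4 + (25 - 1*4)/2 = -4 + (25 - 4)/2 = -4 + (½)*21 = -4 + 21/2 = 13/2 ≈ 6.5000)
14*((-3 + 4) - 4) + H = 14*((-3 + 4) - 4) + 13/2 = 14*(1 - 4) + 13/2 = 14*(-3) + 13/2 = -42 + 13/2 = -71/2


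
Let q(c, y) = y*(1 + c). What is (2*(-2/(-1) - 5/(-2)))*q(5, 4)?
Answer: 216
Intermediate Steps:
(2*(-2/(-1) - 5/(-2)))*q(5, 4) = (2*(-2/(-1) - 5/(-2)))*(4*(1 + 5)) = (2*(-2*(-1) - 5*(-½)))*(4*6) = (2*(2 + 5/2))*24 = (2*(9/2))*24 = 9*24 = 216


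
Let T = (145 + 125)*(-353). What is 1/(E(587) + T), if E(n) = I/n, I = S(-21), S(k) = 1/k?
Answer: -12327/1174886371 ≈ -1.0492e-5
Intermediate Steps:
S(k) = 1/k
I = -1/21 (I = 1/(-21) = -1/21 ≈ -0.047619)
E(n) = -1/(21*n)
T = -95310 (T = 270*(-353) = -95310)
1/(E(587) + T) = 1/(-1/21/587 - 95310) = 1/(-1/21*1/587 - 95310) = 1/(-1/12327 - 95310) = 1/(-1174886371/12327) = -12327/1174886371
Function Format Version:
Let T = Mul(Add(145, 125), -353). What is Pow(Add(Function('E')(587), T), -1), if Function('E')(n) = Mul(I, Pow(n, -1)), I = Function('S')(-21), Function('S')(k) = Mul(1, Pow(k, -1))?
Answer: Rational(-12327, 1174886371) ≈ -1.0492e-5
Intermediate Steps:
Function('S')(k) = Pow(k, -1)
I = Rational(-1, 21) (I = Pow(-21, -1) = Rational(-1, 21) ≈ -0.047619)
Function('E')(n) = Mul(Rational(-1, 21), Pow(n, -1))
T = -95310 (T = Mul(270, -353) = -95310)
Pow(Add(Function('E')(587), T), -1) = Pow(Add(Mul(Rational(-1, 21), Pow(587, -1)), -95310), -1) = Pow(Add(Mul(Rational(-1, 21), Rational(1, 587)), -95310), -1) = Pow(Add(Rational(-1, 12327), -95310), -1) = Pow(Rational(-1174886371, 12327), -1) = Rational(-12327, 1174886371)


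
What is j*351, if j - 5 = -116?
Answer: -38961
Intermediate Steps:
j = -111 (j = 5 - 116 = -111)
j*351 = -111*351 = -38961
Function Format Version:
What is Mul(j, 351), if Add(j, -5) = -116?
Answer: -38961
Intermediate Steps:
j = -111 (j = Add(5, -116) = -111)
Mul(j, 351) = Mul(-111, 351) = -38961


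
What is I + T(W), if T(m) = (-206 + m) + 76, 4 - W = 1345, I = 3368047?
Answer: 3366576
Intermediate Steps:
W = -1341 (W = 4 - 1*1345 = 4 - 1345 = -1341)
T(m) = -130 + m
I + T(W) = 3368047 + (-130 - 1341) = 3368047 - 1471 = 3366576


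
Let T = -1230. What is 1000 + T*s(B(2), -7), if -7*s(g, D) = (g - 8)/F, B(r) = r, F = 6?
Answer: 5770/7 ≈ 824.29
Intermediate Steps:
s(g, D) = 4/21 - g/42 (s(g, D) = -(g - 8)/(7*6) = -(-8 + g)/(7*6) = -(-4/3 + g/6)/7 = 4/21 - g/42)
1000 + T*s(B(2), -7) = 1000 - 1230*(4/21 - 1/42*2) = 1000 - 1230*(4/21 - 1/21) = 1000 - 1230*⅐ = 1000 - 1230/7 = 5770/7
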